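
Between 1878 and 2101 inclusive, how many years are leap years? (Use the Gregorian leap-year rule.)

Multiples of 4 in [1878,2101]: 56.
Of those, multiples of 100: 3 (not leap unless ÷400).
Multiples of 400: 1.
Leap years = 56 − 3 + 1 = 54.

54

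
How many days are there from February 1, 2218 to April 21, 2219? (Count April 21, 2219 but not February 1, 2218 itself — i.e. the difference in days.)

444

Feb 1, 2218 → Feb 1, 2219: 365 days.
Feb 1, 2219 → Mar 1, 2219: 28 days (February has 28).
Mar 1, 2219 → Apr 1, 2219: 31 days (March has 31).
Apr 1, 2219 → Apr 21, 2219: 20 days.
Total: 444 days.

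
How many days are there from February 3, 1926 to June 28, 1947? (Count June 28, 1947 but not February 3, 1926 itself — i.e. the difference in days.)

7815

Feb 3, 1926 → Feb 3, 1927: 365 days.
Feb 3, 1927 → Feb 3, 1928: 365 days.
Feb 3, 1928 → Feb 3, 1929: 366 days (Feb 29, 1928 is in that span).
Feb 3, 1929 → Feb 3, 1930: 365 days.
Feb 3, 1930 → Feb 3, 1931: 365 days.
Feb 3, 1931 → Feb 3, 1932: 365 days.
Feb 3, 1932 → Feb 3, 1933: 366 days (Feb 29, 1932 is in that span).
Feb 3, 1933 → Feb 3, 1934: 365 days.
Feb 3, 1934 → Feb 3, 1935: 365 days.
Feb 3, 1935 → Feb 3, 1936: 365 days.
Feb 3, 1936 → Feb 3, 1937: 366 days (Feb 29, 1936 is in that span).
Feb 3, 1937 → Feb 3, 1938: 365 days.
Feb 3, 1938 → Feb 3, 1939: 365 days.
Feb 3, 1939 → Feb 3, 1940: 365 days.
Feb 3, 1940 → Feb 3, 1941: 366 days (Feb 29, 1940 is in that span).
Feb 3, 1941 → Feb 3, 1942: 365 days.
Feb 3, 1942 → Feb 3, 1943: 365 days.
Feb 3, 1943 → Feb 3, 1944: 365 days.
Feb 3, 1944 → Feb 3, 1945: 366 days (Feb 29, 1944 is in that span).
Feb 3, 1945 → Feb 3, 1946: 365 days.
Feb 3, 1946 → Feb 3, 1947: 365 days.
Feb 3, 1947 → Mar 3, 1947: 28 days (February has 28).
Mar 3, 1947 → Apr 3, 1947: 31 days (March has 31).
Apr 3, 1947 → May 3, 1947: 30 days (April has 30).
May 3, 1947 → Jun 3, 1947: 31 days (May has 31).
Jun 3, 1947 → Jun 28, 1947: 25 days.
Total: 7815 days.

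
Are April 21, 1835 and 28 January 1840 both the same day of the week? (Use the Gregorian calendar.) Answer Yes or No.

Yes

From Apr 21, 1835 to Jan 28, 1840 is 1743 days.
1743 mod 7 = 0, so they are the same weekday.
(Apr 21, 1835 is a Tuesday; Jan 28, 1840 is a Tuesday.)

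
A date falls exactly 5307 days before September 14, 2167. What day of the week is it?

Sunday

Sep 14, 2167 is a Monday.
5307 mod 7 = 1, so 5307 days before a Monday is Monday − 1 = Sunday.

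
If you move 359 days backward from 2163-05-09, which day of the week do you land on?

Saturday

First find the weekday of May 9, 2163. Doomsday rule: the anchor day for the 2100s is Sunday. For year 63: 63÷12 = 5 r 3, and 3÷4 = 0, so 5+3+0 = 8.
Sunday + 8 ≡ Monday — that's 2163's doomsday.
In May the doomsday date is May 9.
May 9 is the doomsday itself: Monday.
359 mod 7 = 2, so 359 days before a Monday is Monday − 2 = Saturday.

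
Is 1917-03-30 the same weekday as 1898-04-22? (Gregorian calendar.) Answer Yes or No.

From Apr 22, 1898 to Mar 30, 1917 is 6916 days.
6916 mod 7 = 0, so they are the same weekday.
(Apr 22, 1898 is a Friday; Mar 30, 1917 is a Friday.)

Yes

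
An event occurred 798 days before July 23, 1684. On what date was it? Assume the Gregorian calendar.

May 17, 1682

−366 (one year; includes Feb 29, 1684) → Jul 23, 1683 (432 left).
−365 (one year) → Jul 23, 1682 (67 left).
−23 → Jun 30, 1682 (end of Jun, 30 days; 44 left).
−30 → May 31, 1682 (end of May, 31 days; 14 left).
−14 → May 17, 1682.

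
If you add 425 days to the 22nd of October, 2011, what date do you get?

December 20, 2012

+366 (one year; includes Feb 29, 2012) → Oct 22, 2012 (59 left).
Oct has 31 days: +10 → Nov 1, 2012 (49 left).
Nov has 30 days: +30 → Dec 1, 2012 (19 left).
+19 → Dec 20, 2012.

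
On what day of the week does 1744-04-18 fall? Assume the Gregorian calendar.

Doomsday rule: the anchor day for the 1700s is Sunday. For year 44: 44÷12 = 3 r 8, and 8÷4 = 2, so 3+8+2 = 13.
Sunday + 13 ≡ Saturday — that's 1744's doomsday.
In April the doomsday date is Apr 4.
Apr 18 is 14 days after Apr 4; 14 mod 7 = 0, so Saturday + 0 = Saturday.

Saturday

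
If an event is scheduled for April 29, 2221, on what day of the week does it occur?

Doomsday rule: the anchor day for the 2200s is Friday. For year 21: 21÷12 = 1 r 9, and 9÷4 = 2, so 1+9+2 = 12.
Friday + 12 ≡ Wednesday — that's 2221's doomsday.
In April the doomsday date is Apr 4.
Apr 29 is 25 days after Apr 4; 25 mod 7 = 4, so Wednesday + 4 = Sunday.

Sunday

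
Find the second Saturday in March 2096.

March 10, 2096

March 1, 2096 is a Thursday.
The first Saturday is therefore March 3 (2 days later).
The second Saturday is 3 + 1×7 = March 10.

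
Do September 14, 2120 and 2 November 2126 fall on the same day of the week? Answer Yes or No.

From Sep 14, 2120 to Nov 2, 2126 is 2240 days.
2240 mod 7 = 0, so they are the same weekday.
(Sep 14, 2120 is a Saturday; Nov 2, 2126 is a Saturday.)

Yes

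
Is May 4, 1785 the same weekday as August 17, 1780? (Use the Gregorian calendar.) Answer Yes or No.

From Aug 17, 1780 to May 4, 1785 is 1721 days.
1721 mod 7 = 6, so they are different weekdays.
(Aug 17, 1780 is a Thursday; May 4, 1785 is a Wednesday.)

No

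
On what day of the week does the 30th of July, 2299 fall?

Doomsday rule: the anchor day for the 2200s is Friday. For year 99: 99÷12 = 8 r 3, and 3÷4 = 0, so 8+3+0 = 11.
Friday + 11 ≡ Tuesday — that's 2299's doomsday.
In July the doomsday date is Jul 11.
Jul 30 is 19 days after Jul 11; 19 mod 7 = 5, so Tuesday + 5 = Sunday.

Sunday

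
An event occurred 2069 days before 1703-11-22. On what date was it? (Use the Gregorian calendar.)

−365 (one year) → Nov 22, 1702 (1704 left).
−365 (one year) → Nov 22, 1701 (1339 left).
−365 (one year) → Nov 22, 1700 (974 left).
−365 (one year) → Nov 22, 1699 (609 left).
−365 (one year) → Nov 22, 1698 (244 left).
−22 → Oct 31, 1698 (end of Oct, 31 days; 222 left).
−31 → Sep 30, 1698 (end of Sep, 30 days; 191 left).
−30 → Aug 31, 1698 (end of Aug, 31 days; 161 left).
−31 → Jul 31, 1698 (end of Jul, 31 days; 130 left).
−31 → Jun 30, 1698 (end of Jun, 30 days; 99 left).
−30 → May 31, 1698 (end of May, 31 days; 69 left).
−31 → Apr 30, 1698 (end of Apr, 30 days; 38 left).
−30 → Mar 31, 1698 (end of Mar, 31 days; 8 left).
−8 → Mar 23, 1698.

March 23, 1698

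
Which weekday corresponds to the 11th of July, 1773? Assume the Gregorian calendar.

Doomsday rule: the anchor day for the 1700s is Sunday. For year 73: 73÷12 = 6 r 1, and 1÷4 = 0, so 6+1+0 = 7.
Sunday + 7 ≡ Sunday — that's 1773's doomsday.
In July the doomsday date is Jul 11.
Jul 11 is the doomsday itself: Sunday.

Sunday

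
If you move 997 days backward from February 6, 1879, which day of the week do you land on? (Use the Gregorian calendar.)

Monday

First find the weekday of Feb 6, 1879. Doomsday rule: the anchor day for the 1800s is Friday. For year 79: 79÷12 = 6 r 7, and 7÷4 = 1, so 6+7+1 = 14.
Friday + 14 ≡ Friday — that's 1879's doomsday.
In February the doomsday date is Feb 28 (1879 is not a leap year).
Feb 6 is 22 days before Feb 28; 22 mod 7 = 1, so Friday − 1 = Thursday.
997 mod 7 = 3, so 997 days before a Thursday is Thursday − 3 = Monday.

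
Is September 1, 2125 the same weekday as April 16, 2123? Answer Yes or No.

No

From Apr 16, 2123 to Sep 1, 2125 is 869 days.
869 mod 7 = 1, so they are different weekdays.
(Apr 16, 2123 is a Friday; Sep 1, 2125 is a Saturday.)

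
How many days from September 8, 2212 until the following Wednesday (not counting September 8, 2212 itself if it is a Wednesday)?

1

Sep 8, 2212 is a Tuesday.
From Tuesday to the next Wednesday is 1 day.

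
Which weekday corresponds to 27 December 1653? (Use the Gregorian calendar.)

Saturday

Doomsday rule: the anchor day for the 1600s is Tuesday. For year 53: 53÷12 = 4 r 5, and 5÷4 = 1, so 4+5+1 = 10.
Tuesday + 10 ≡ Friday — that's 1653's doomsday.
In December the doomsday date is Dec 12.
Dec 27 is 15 days after Dec 12; 15 mod 7 = 1, so Friday + 1 = Saturday.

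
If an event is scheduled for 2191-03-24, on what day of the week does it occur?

Doomsday rule: the anchor day for the 2100s is Sunday. For year 91: 91÷12 = 7 r 7, and 7÷4 = 1, so 7+7+1 = 15.
Sunday + 15 ≡ Monday — that's 2191's doomsday.
In March the doomsday date is Mar 14.
Mar 24 is 10 days after Mar 14; 10 mod 7 = 3, so Monday + 3 = Thursday.

Thursday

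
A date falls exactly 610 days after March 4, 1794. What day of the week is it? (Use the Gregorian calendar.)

Mar 4, 1794 is a Tuesday.
610 mod 7 = 1, so 610 days after a Tuesday is Tuesday + 1 = Wednesday.

Wednesday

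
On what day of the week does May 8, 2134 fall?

Saturday

Doomsday rule: the anchor day for the 2100s is Sunday. For year 34: 34÷12 = 2 r 10, and 10÷4 = 2, so 2+10+2 = 14.
Sunday + 14 ≡ Sunday — that's 2134's doomsday.
In May the doomsday date is May 9.
May 8 is 1 day before May 9; 1 mod 7 = 1, so Sunday − 1 = Saturday.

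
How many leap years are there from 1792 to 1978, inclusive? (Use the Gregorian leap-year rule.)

Multiples of 4 in [1792,1978]: 47.
Of those, multiples of 100: 2 (not leap unless ÷400).
Multiples of 400: 0.
Leap years = 47 − 2 + 0 = 45.

45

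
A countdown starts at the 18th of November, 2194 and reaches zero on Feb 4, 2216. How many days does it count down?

7747

Nov 18, 2194 → Nov 18, 2195: 365 days.
Nov 18, 2195 → Nov 18, 2196: 366 days (Feb 29, 2196 is in that span).
Nov 18, 2196 → Nov 18, 2197: 365 days.
Nov 18, 2197 → Nov 18, 2198: 365 days.
Nov 18, 2198 → Nov 18, 2199: 365 days.
Nov 18, 2199 → Nov 18, 2200: 365 days.
Nov 18, 2200 → Nov 18, 2201: 365 days.
Nov 18, 2201 → Nov 18, 2202: 365 days.
Nov 18, 2202 → Nov 18, 2203: 365 days.
Nov 18, 2203 → Nov 18, 2204: 366 days (Feb 29, 2204 is in that span).
Nov 18, 2204 → Nov 18, 2205: 365 days.
Nov 18, 2205 → Nov 18, 2206: 365 days.
Nov 18, 2206 → Nov 18, 2207: 365 days.
Nov 18, 2207 → Nov 18, 2208: 366 days (Feb 29, 2208 is in that span).
Nov 18, 2208 → Nov 18, 2209: 365 days.
Nov 18, 2209 → Nov 18, 2210: 365 days.
Nov 18, 2210 → Nov 18, 2211: 365 days.
Nov 18, 2211 → Nov 18, 2212: 366 days (Feb 29, 2212 is in that span).
Nov 18, 2212 → Nov 18, 2213: 365 days.
Nov 18, 2213 → Nov 18, 2214: 365 days.
Nov 18, 2214 → Nov 18, 2215: 365 days.
Nov 18, 2215 → Dec 18, 2215: 30 days (November has 30).
Dec 18, 2215 → Jan 18, 2216: 31 days (December has 31).
Jan 18, 2216 → Feb 4, 2216: 17 days.
Total: 7747 days.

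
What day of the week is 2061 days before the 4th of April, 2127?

Tuesday

Apr 4, 2127 is a Friday.
2061 mod 7 = 3, so 2061 days before a Friday is Friday − 3 = Tuesday.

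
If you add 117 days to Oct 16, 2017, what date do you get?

Oct has 31 days: +16 → Nov 1, 2017 (101 left).
Nov has 30 days: +30 → Dec 1, 2017 (71 left).
Dec has 31 days: +31 → Jan 1, 2018 (40 left).
Jan has 31 days: +31 → Feb 1, 2018 (9 left).
+9 → Feb 10, 2018.

February 10, 2018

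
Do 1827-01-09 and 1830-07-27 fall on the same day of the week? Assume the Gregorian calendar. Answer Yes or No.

Yes

From Jan 9, 1827 to Jul 27, 1830 is 1295 days.
1295 mod 7 = 0, so they are the same weekday.
(Jan 9, 1827 is a Tuesday; Jul 27, 1830 is a Tuesday.)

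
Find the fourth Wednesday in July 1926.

July 1, 1926 is a Thursday.
The first Wednesday is therefore July 7 (6 days later).
The fourth Wednesday is 7 + 3×7 = July 28.

July 28, 1926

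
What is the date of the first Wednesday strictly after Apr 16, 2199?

Apr 16, 2199 is a Tuesday.
From Tuesday to the next Wednesday is 1 day.
Apr 16, 2199 + 1 = Apr 17, 2199.

April 17, 2199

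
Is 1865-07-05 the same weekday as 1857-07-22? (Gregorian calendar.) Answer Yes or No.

Yes

From Jul 22, 1857 to Jul 5, 1865 is 2905 days.
2905 mod 7 = 0, so they are the same weekday.
(Jul 22, 1857 is a Wednesday; Jul 5, 1865 is a Wednesday.)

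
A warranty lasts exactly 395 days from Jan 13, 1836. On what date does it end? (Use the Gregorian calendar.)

February 11, 1837

Jan has 31 days: +19 → Feb 1, 1836 (376 left).
Feb has 29 days: +29 → Mar 1, 1836 (347 left).
Mar has 31 days: +31 → Apr 1, 1836 (316 left).
Apr has 30 days: +30 → May 1, 1836 (286 left).
May has 31 days: +31 → Jun 1, 1836 (255 left).
Jun has 30 days: +30 → Jul 1, 1836 (225 left).
Jul has 31 days: +31 → Aug 1, 1836 (194 left).
Aug has 31 days: +31 → Sep 1, 1836 (163 left).
Sep has 30 days: +30 → Oct 1, 1836 (133 left).
Oct has 31 days: +31 → Nov 1, 1836 (102 left).
Nov has 30 days: +30 → Dec 1, 1836 (72 left).
Dec has 31 days: +31 → Jan 1, 1837 (41 left).
Jan has 31 days: +31 → Feb 1, 1837 (10 left).
+10 → Feb 11, 1837.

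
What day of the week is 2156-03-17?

Wednesday

Doomsday rule: the anchor day for the 2100s is Sunday. For year 56: 56÷12 = 4 r 8, and 8÷4 = 2, so 4+8+2 = 14.
Sunday + 14 ≡ Sunday — that's 2156's doomsday.
In March the doomsday date is Mar 14.
Mar 17 is 3 days after Mar 14; 3 mod 7 = 3, so Sunday + 3 = Wednesday.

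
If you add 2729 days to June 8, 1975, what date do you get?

November 27, 1982

+366 (one year; includes Feb 29, 1976) → Jun 8, 1976 (2363 left).
+365 (one year) → Jun 8, 1977 (1998 left).
+365 (one year) → Jun 8, 1978 (1633 left).
+365 (one year) → Jun 8, 1979 (1268 left).
+366 (one year; includes Feb 29, 1980) → Jun 8, 1980 (902 left).
+365 (one year) → Jun 8, 1981 (537 left).
+365 (one year) → Jun 8, 1982 (172 left).
Jun has 30 days: +23 → Jul 1, 1982 (149 left).
Jul has 31 days: +31 → Aug 1, 1982 (118 left).
Aug has 31 days: +31 → Sep 1, 1982 (87 left).
Sep has 30 days: +30 → Oct 1, 1982 (57 left).
Oct has 31 days: +31 → Nov 1, 1982 (26 left).
+26 → Nov 27, 1982.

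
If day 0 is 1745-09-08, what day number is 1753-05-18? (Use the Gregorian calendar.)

2809

Sep 8, 1745 → Sep 8, 1746: 365 days.
Sep 8, 1746 → Sep 8, 1747: 365 days.
Sep 8, 1747 → Sep 8, 1748: 366 days (Feb 29, 1748 is in that span).
Sep 8, 1748 → Sep 8, 1749: 365 days.
Sep 8, 1749 → Sep 8, 1750: 365 days.
Sep 8, 1750 → Sep 8, 1751: 365 days.
Sep 8, 1751 → Sep 8, 1752: 366 days (Feb 29, 1752 is in that span).
Sep 8, 1752 → Oct 8, 1752: 30 days (September has 30).
Oct 8, 1752 → Nov 8, 1752: 31 days (October has 31).
Nov 8, 1752 → Dec 8, 1752: 30 days (November has 30).
Dec 8, 1752 → Jan 8, 1753: 31 days (December has 31).
Jan 8, 1753 → Feb 8, 1753: 31 days (January has 31).
Feb 8, 1753 → Mar 8, 1753: 28 days (February has 28).
Mar 8, 1753 → Apr 8, 1753: 31 days (March has 31).
Apr 8, 1753 → May 8, 1753: 30 days (April has 30).
May 8, 1753 → May 18, 1753: 10 days.
Total: 2809 days.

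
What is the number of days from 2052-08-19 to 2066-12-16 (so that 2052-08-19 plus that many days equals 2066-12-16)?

5232

Aug 19, 2052 → Aug 19, 2053: 365 days.
Aug 19, 2053 → Aug 19, 2054: 365 days.
Aug 19, 2054 → Aug 19, 2055: 365 days.
Aug 19, 2055 → Aug 19, 2056: 366 days (Feb 29, 2056 is in that span).
Aug 19, 2056 → Aug 19, 2057: 365 days.
Aug 19, 2057 → Aug 19, 2058: 365 days.
Aug 19, 2058 → Aug 19, 2059: 365 days.
Aug 19, 2059 → Aug 19, 2060: 366 days (Feb 29, 2060 is in that span).
Aug 19, 2060 → Aug 19, 2061: 365 days.
Aug 19, 2061 → Aug 19, 2062: 365 days.
Aug 19, 2062 → Aug 19, 2063: 365 days.
Aug 19, 2063 → Aug 19, 2064: 366 days (Feb 29, 2064 is in that span).
Aug 19, 2064 → Aug 19, 2065: 365 days.
Aug 19, 2065 → Aug 19, 2066: 365 days.
Aug 19, 2066 → Sep 19, 2066: 31 days (August has 31).
Sep 19, 2066 → Oct 19, 2066: 30 days (September has 30).
Oct 19, 2066 → Nov 19, 2066: 31 days (October has 31).
Nov 19, 2066 → Dec 16, 2066: 27 days.
Total: 5232 days.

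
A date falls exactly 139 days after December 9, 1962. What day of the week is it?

First find the weekday of Dec 9, 1962. Doomsday rule: the anchor day for the 1900s is Wednesday. For year 62: 62÷12 = 5 r 2, and 2÷4 = 0, so 5+2+0 = 7.
Wednesday + 7 ≡ Wednesday — that's 1962's doomsday.
In December the doomsday date is Dec 12.
Dec 9 is 3 days before Dec 12; 3 mod 7 = 3, so Wednesday − 3 = Sunday.
139 mod 7 = 6, so 139 days after a Sunday is Sunday + 6 = Saturday.

Saturday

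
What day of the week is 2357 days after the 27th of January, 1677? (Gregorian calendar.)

Monday

First find the weekday of Jan 27, 1677. Doomsday rule: the anchor day for the 1600s is Tuesday. For year 77: 77÷12 = 6 r 5, and 5÷4 = 1, so 6+5+1 = 12.
Tuesday + 12 ≡ Sunday — that's 1677's doomsday.
In January the doomsday date is Jan 3 (1677 is not a leap year).
Jan 27 is 24 days after Jan 3; 24 mod 7 = 3, so Sunday + 3 = Wednesday.
2357 mod 7 = 5, so 2357 days after a Wednesday is Wednesday + 5 = Monday.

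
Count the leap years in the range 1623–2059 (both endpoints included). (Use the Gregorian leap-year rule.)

Multiples of 4 in [1623,2059]: 109.
Of those, multiples of 100: 4 (not leap unless ÷400).
Multiples of 400: 1.
Leap years = 109 − 4 + 1 = 106.

106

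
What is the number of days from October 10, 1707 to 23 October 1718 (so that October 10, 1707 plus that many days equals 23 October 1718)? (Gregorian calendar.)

4031

Oct 10, 1707 → Oct 10, 1708: 366 days (Feb 29, 1708 is in that span).
Oct 10, 1708 → Oct 10, 1709: 365 days.
Oct 10, 1709 → Oct 10, 1710: 365 days.
Oct 10, 1710 → Oct 10, 1711: 365 days.
Oct 10, 1711 → Oct 10, 1712: 366 days (Feb 29, 1712 is in that span).
Oct 10, 1712 → Oct 10, 1713: 365 days.
Oct 10, 1713 → Oct 10, 1714: 365 days.
Oct 10, 1714 → Oct 10, 1715: 365 days.
Oct 10, 1715 → Oct 10, 1716: 366 days (Feb 29, 1716 is in that span).
Oct 10, 1716 → Oct 10, 1717: 365 days.
Oct 10, 1717 → Nov 10, 1717: 31 days (October has 31).
Nov 10, 1717 → Dec 10, 1717: 30 days (November has 30).
Dec 10, 1717 → Jan 10, 1718: 31 days (December has 31).
Jan 10, 1718 → Feb 10, 1718: 31 days (January has 31).
Feb 10, 1718 → Mar 10, 1718: 28 days (February has 28).
Mar 10, 1718 → Apr 10, 1718: 31 days (March has 31).
Apr 10, 1718 → May 10, 1718: 30 days (April has 30).
May 10, 1718 → Jun 10, 1718: 31 days (May has 31).
Jun 10, 1718 → Jul 10, 1718: 30 days (June has 30).
Jul 10, 1718 → Aug 10, 1718: 31 days (July has 31).
Aug 10, 1718 → Sep 10, 1718: 31 days (August has 31).
Sep 10, 1718 → Oct 10, 1718: 30 days (September has 30).
Oct 10, 1718 → Oct 23, 1718: 13 days.
Total: 4031 days.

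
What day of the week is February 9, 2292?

Tuesday

Doomsday rule: the anchor day for the 2200s is Friday. For year 92: 92÷12 = 7 r 8, and 8÷4 = 2, so 7+8+2 = 17.
Friday + 17 ≡ Monday — that's 2292's doomsday.
In February the doomsday date is Feb 29 (2292 is a leap year (divisible by 4)).
Feb 9 is 20 days before Feb 29; 20 mod 7 = 6, so Monday − 6 = Tuesday.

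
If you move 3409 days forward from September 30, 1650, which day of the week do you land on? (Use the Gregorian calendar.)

Friday

First find the weekday of Sep 30, 1650. Doomsday rule: the anchor day for the 1600s is Tuesday. For year 50: 50÷12 = 4 r 2, and 2÷4 = 0, so 4+2+0 = 6.
Tuesday + 6 ≡ Monday — that's 1650's doomsday.
In September the doomsday date is Sep 5.
Sep 30 is 25 days after Sep 5; 25 mod 7 = 4, so Monday + 4 = Friday.
3409 mod 7 = 0, so 3409 days after a Friday is Friday + 0 = Friday.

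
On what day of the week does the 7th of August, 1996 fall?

Wednesday

January 1, 1996 is a Monday.
Jan 1, 1996 → Feb 1, 1996: 31 days (January has 31).
Feb 1, 1996 → Mar 1, 1996: 29 days (February has 29).
Mar 1, 1996 → Apr 1, 1996: 31 days (March has 31).
Apr 1, 1996 → May 1, 1996: 30 days (April has 30).
May 1, 1996 → Jun 1, 1996: 31 days (May has 31).
Jun 1, 1996 → Jul 1, 1996: 30 days (June has 30).
Jul 1, 1996 → Aug 1, 1996: 31 days (July has 31).
Aug 1, 1996 → Aug 7, 1996: 6 days.
Total: 219 days.
219 mod 7 = 2, so Monday + 2 = Wednesday.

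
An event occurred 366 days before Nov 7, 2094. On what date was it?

−7 → Oct 31, 2094 (end of Oct, 31 days; 359 left).
−31 → Sep 30, 2094 (end of Sep, 30 days; 328 left).
−30 → Aug 31, 2094 (end of Aug, 31 days; 298 left).
−31 → Jul 31, 2094 (end of Jul, 31 days; 267 left).
−31 → Jun 30, 2094 (end of Jun, 30 days; 236 left).
−30 → May 31, 2094 (end of May, 31 days; 206 left).
−31 → Apr 30, 2094 (end of Apr, 30 days; 175 left).
−30 → Mar 31, 2094 (end of Mar, 31 days; 145 left).
−31 → Feb 28, 2094 (end of Feb, 28 days; 114 left).
−28 → Jan 31, 2094 (end of Jan, 31 days; 86 left).
−31 → Dec 31, 2093 (end of Dec, 31 days; 55 left).
−31 → Nov 30, 2093 (end of Nov, 30 days; 24 left).
−24 → Nov 6, 2093.

November 6, 2093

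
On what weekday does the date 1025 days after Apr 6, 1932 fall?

First find the weekday of Apr 6, 1932. Doomsday rule: the anchor day for the 1900s is Wednesday. For year 32: 32÷12 = 2 r 8, and 8÷4 = 2, so 2+8+2 = 12.
Wednesday + 12 ≡ Monday — that's 1932's doomsday.
In April the doomsday date is Apr 4.
Apr 6 is 2 days after Apr 4; 2 mod 7 = 2, so Monday + 2 = Wednesday.
1025 mod 7 = 3, so 1025 days after a Wednesday is Wednesday + 3 = Saturday.

Saturday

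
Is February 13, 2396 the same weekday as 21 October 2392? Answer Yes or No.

From Oct 21, 2392 to Feb 13, 2396 is 1210 days.
1210 mod 7 = 6, so they are different weekdays.
(Oct 21, 2392 is a Wednesday; Feb 13, 2396 is a Tuesday.)

No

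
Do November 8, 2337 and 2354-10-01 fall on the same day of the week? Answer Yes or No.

No

From Nov 8, 2337 to Oct 1, 2354 is 6171 days.
6171 mod 7 = 4, so they are different weekdays.
(Nov 8, 2337 is a Monday; Oct 1, 2354 is a Friday.)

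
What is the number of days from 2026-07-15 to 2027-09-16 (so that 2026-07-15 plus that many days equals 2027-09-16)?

Jul 15, 2026 → Jul 15, 2027: 365 days.
Jul 15, 2027 → Aug 15, 2027: 31 days (July has 31).
Aug 15, 2027 → Sep 15, 2027: 31 days (August has 31).
Sep 15, 2027 → Sep 16, 2027: 1 days.
Total: 428 days.

428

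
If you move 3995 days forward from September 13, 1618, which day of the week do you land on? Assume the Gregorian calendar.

Sep 13, 1618 is a Thursday.
3995 mod 7 = 5, so 3995 days after a Thursday is Thursday + 5 = Tuesday.

Tuesday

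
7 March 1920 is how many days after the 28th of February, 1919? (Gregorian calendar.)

Feb 28, 1919 → Mar 28, 1919: 28 days (February has 28).
Mar 28, 1919 → Apr 28, 1919: 31 days (March has 31).
Apr 28, 1919 → May 28, 1919: 30 days (April has 30).
May 28, 1919 → Jun 28, 1919: 31 days (May has 31).
Jun 28, 1919 → Jul 28, 1919: 30 days (June has 30).
Jul 28, 1919 → Aug 28, 1919: 31 days (July has 31).
Aug 28, 1919 → Sep 28, 1919: 31 days (August has 31).
Sep 28, 1919 → Oct 28, 1919: 30 days (September has 30).
Oct 28, 1919 → Nov 28, 1919: 31 days (October has 31).
Nov 28, 1919 → Dec 28, 1919: 30 days (November has 30).
Dec 28, 1919 → Jan 28, 1920: 31 days (December has 31).
Jan 28, 1920 → Feb 28, 1920: 31 days (January has 31).
Feb 28, 1920 → Mar 7, 1920: 8 days.
Total: 373 days.

373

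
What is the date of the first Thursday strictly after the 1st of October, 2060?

Oct 1, 2060 is a Friday.
From Friday to the next Thursday is 6 days.
Oct 1, 2060 + 6 = Oct 7, 2060.

October 7, 2060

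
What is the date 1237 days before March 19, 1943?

October 29, 1939

−365 (one year) → Mar 19, 1942 (872 left).
−365 (one year) → Mar 19, 1941 (507 left).
−365 (one year) → Mar 19, 1940 (142 left).
−19 → Feb 29, 1940 (end of Feb, 29 days; 123 left).
−29 → Jan 31, 1940 (end of Jan, 31 days; 94 left).
−31 → Dec 31, 1939 (end of Dec, 31 days; 63 left).
−31 → Nov 30, 1939 (end of Nov, 30 days; 32 left).
−30 → Oct 31, 1939 (end of Oct, 31 days; 2 left).
−2 → Oct 29, 1939.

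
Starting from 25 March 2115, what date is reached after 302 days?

Mar has 31 days: +7 → Apr 1, 2115 (295 left).
Apr has 30 days: +30 → May 1, 2115 (265 left).
May has 31 days: +31 → Jun 1, 2115 (234 left).
Jun has 30 days: +30 → Jul 1, 2115 (204 left).
Jul has 31 days: +31 → Aug 1, 2115 (173 left).
Aug has 31 days: +31 → Sep 1, 2115 (142 left).
Sep has 30 days: +30 → Oct 1, 2115 (112 left).
Oct has 31 days: +31 → Nov 1, 2115 (81 left).
Nov has 30 days: +30 → Dec 1, 2115 (51 left).
Dec has 31 days: +31 → Jan 1, 2116 (20 left).
+20 → Jan 21, 2116.

January 21, 2116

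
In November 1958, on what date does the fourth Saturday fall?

November 22, 1958

November 1, 1958 is a Saturday.
The first Saturday is therefore November 1 (same day).
The fourth Saturday is 1 + 3×7 = November 22.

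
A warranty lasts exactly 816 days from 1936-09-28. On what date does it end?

+365 (one year) → Sep 28, 1937 (451 left).
+365 (one year) → Sep 28, 1938 (86 left).
Sep has 30 days: +3 → Oct 1, 1938 (83 left).
Oct has 31 days: +31 → Nov 1, 1938 (52 left).
Nov has 30 days: +30 → Dec 1, 1938 (22 left).
+22 → Dec 23, 1938.

December 23, 1938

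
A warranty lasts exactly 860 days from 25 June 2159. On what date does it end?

+366 (one year; includes Feb 29, 2160) → Jun 25, 2160 (494 left).
+365 (one year) → Jun 25, 2161 (129 left).
Jun has 30 days: +6 → Jul 1, 2161 (123 left).
Jul has 31 days: +31 → Aug 1, 2161 (92 left).
Aug has 31 days: +31 → Sep 1, 2161 (61 left).
Sep has 30 days: +30 → Oct 1, 2161 (31 left).
Oct has 31 days: +31 → Nov 1, 2161 (0 left).

November 1, 2161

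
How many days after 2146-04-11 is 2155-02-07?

3224

Apr 11, 2146 → Apr 11, 2147: 365 days.
Apr 11, 2147 → Apr 11, 2148: 366 days (Feb 29, 2148 is in that span).
Apr 11, 2148 → Apr 11, 2149: 365 days.
Apr 11, 2149 → Apr 11, 2150: 365 days.
Apr 11, 2150 → Apr 11, 2151: 365 days.
Apr 11, 2151 → Apr 11, 2152: 366 days (Feb 29, 2152 is in that span).
Apr 11, 2152 → Apr 11, 2153: 365 days.
Apr 11, 2153 → Apr 11, 2154: 365 days.
Apr 11, 2154 → May 11, 2154: 30 days (April has 30).
May 11, 2154 → Jun 11, 2154: 31 days (May has 31).
Jun 11, 2154 → Jul 11, 2154: 30 days (June has 30).
Jul 11, 2154 → Aug 11, 2154: 31 days (July has 31).
Aug 11, 2154 → Sep 11, 2154: 31 days (August has 31).
Sep 11, 2154 → Oct 11, 2154: 30 days (September has 30).
Oct 11, 2154 → Nov 11, 2154: 31 days (October has 31).
Nov 11, 2154 → Dec 11, 2154: 30 days (November has 30).
Dec 11, 2154 → Jan 11, 2155: 31 days (December has 31).
Jan 11, 2155 → Feb 7, 2155: 27 days.
Total: 3224 days.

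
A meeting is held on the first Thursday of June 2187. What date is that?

June 7, 2187

June 1, 2187 is a Friday.
The first Thursday is therefore June 7 (6 days later).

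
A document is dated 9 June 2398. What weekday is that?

Doomsday rule: the anchor day for the 2300s is Wednesday. For year 98: 98÷12 = 8 r 2, and 2÷4 = 0, so 8+2+0 = 10.
Wednesday + 10 ≡ Saturday — that's 2398's doomsday.
In June the doomsday date is Jun 6.
Jun 9 is 3 days after Jun 6; 3 mod 7 = 3, so Saturday + 3 = Tuesday.

Tuesday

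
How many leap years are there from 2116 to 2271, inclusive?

38

Multiples of 4 in [2116,2271]: 39.
Of those, multiples of 100: 1 (not leap unless ÷400).
Multiples of 400: 0.
Leap years = 39 − 1 + 0 = 38.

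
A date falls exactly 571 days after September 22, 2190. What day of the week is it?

First find the weekday of Sep 22, 2190. Doomsday rule: the anchor day for the 2100s is Sunday. For year 90: 90÷12 = 7 r 6, and 6÷4 = 1, so 7+6+1 = 14.
Sunday + 14 ≡ Sunday — that's 2190's doomsday.
In September the doomsday date is Sep 5.
Sep 22 is 17 days after Sep 5; 17 mod 7 = 3, so Sunday + 3 = Wednesday.
571 mod 7 = 4, so 571 days after a Wednesday is Wednesday + 4 = Sunday.

Sunday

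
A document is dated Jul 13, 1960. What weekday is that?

Wednesday

January 1, 1960 is a Friday.
Jan 1, 1960 → Feb 1, 1960: 31 days (January has 31).
Feb 1, 1960 → Mar 1, 1960: 29 days (February has 29).
Mar 1, 1960 → Apr 1, 1960: 31 days (March has 31).
Apr 1, 1960 → May 1, 1960: 30 days (April has 30).
May 1, 1960 → Jun 1, 1960: 31 days (May has 31).
Jun 1, 1960 → Jul 1, 1960: 30 days (June has 30).
Jul 1, 1960 → Jul 13, 1960: 12 days.
Total: 194 days.
194 mod 7 = 5, so Friday + 5 = Wednesday.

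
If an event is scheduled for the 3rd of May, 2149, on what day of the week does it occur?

Doomsday rule: the anchor day for the 2100s is Sunday. For year 49: 49÷12 = 4 r 1, and 1÷4 = 0, so 4+1+0 = 5.
Sunday + 5 ≡ Friday — that's 2149's doomsday.
In May the doomsday date is May 9.
May 3 is 6 days before May 9; 6 mod 7 = 6, so Friday − 6 = Saturday.

Saturday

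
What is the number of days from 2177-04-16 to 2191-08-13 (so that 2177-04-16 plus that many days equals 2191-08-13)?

Apr 16, 2177 → Apr 16, 2178: 365 days.
Apr 16, 2178 → Apr 16, 2179: 365 days.
Apr 16, 2179 → Apr 16, 2180: 366 days (Feb 29, 2180 is in that span).
Apr 16, 2180 → Apr 16, 2181: 365 days.
Apr 16, 2181 → Apr 16, 2182: 365 days.
Apr 16, 2182 → Apr 16, 2183: 365 days.
Apr 16, 2183 → Apr 16, 2184: 366 days (Feb 29, 2184 is in that span).
Apr 16, 2184 → Apr 16, 2185: 365 days.
Apr 16, 2185 → Apr 16, 2186: 365 days.
Apr 16, 2186 → Apr 16, 2187: 365 days.
Apr 16, 2187 → Apr 16, 2188: 366 days (Feb 29, 2188 is in that span).
Apr 16, 2188 → Apr 16, 2189: 365 days.
Apr 16, 2189 → Apr 16, 2190: 365 days.
Apr 16, 2190 → Apr 16, 2191: 365 days.
Apr 16, 2191 → May 16, 2191: 30 days (April has 30).
May 16, 2191 → Jun 16, 2191: 31 days (May has 31).
Jun 16, 2191 → Jul 16, 2191: 30 days (June has 30).
Jul 16, 2191 → Aug 13, 2191: 28 days.
Total: 5232 days.

5232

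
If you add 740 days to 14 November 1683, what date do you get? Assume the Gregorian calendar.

+366 (one year; includes Feb 29, 1684) → Nov 14, 1684 (374 left).
Nov has 30 days: +17 → Dec 1, 1684 (357 left).
Dec has 31 days: +31 → Jan 1, 1685 (326 left).
Jan has 31 days: +31 → Feb 1, 1685 (295 left).
Feb has 28 days: +28 → Mar 1, 1685 (267 left).
Mar has 31 days: +31 → Apr 1, 1685 (236 left).
Apr has 30 days: +30 → May 1, 1685 (206 left).
May has 31 days: +31 → Jun 1, 1685 (175 left).
Jun has 30 days: +30 → Jul 1, 1685 (145 left).
Jul has 31 days: +31 → Aug 1, 1685 (114 left).
Aug has 31 days: +31 → Sep 1, 1685 (83 left).
Sep has 30 days: +30 → Oct 1, 1685 (53 left).
Oct has 31 days: +31 → Nov 1, 1685 (22 left).
+22 → Nov 23, 1685.

November 23, 1685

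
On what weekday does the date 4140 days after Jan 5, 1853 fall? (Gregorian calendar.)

First find the weekday of Jan 5, 1853. Doomsday rule: the anchor day for the 1800s is Friday. For year 53: 53÷12 = 4 r 5, and 5÷4 = 1, so 4+5+1 = 10.
Friday + 10 ≡ Monday — that's 1853's doomsday.
In January the doomsday date is Jan 3 (1853 is not a leap year).
Jan 5 is 2 days after Jan 3; 2 mod 7 = 2, so Monday + 2 = Wednesday.
4140 mod 7 = 3, so 4140 days after a Wednesday is Wednesday + 3 = Saturday.

Saturday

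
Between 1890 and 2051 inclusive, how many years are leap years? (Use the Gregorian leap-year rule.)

39

Multiples of 4 in [1890,2051]: 40.
Of those, multiples of 100: 2 (not leap unless ÷400).
Multiples of 400: 1.
Leap years = 40 − 2 + 1 = 39.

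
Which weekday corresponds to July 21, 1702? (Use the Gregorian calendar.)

Doomsday rule: the anchor day for the 1700s is Sunday. For year 02: 2÷12 = 0 r 2, and 2÷4 = 0, so 0+2+0 = 2.
Sunday + 2 ≡ Tuesday — that's 1702's doomsday.
In July the doomsday date is Jul 11.
Jul 21 is 10 days after Jul 11; 10 mod 7 = 3, so Tuesday + 3 = Friday.

Friday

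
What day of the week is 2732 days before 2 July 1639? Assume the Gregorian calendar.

Jul 2, 1639 is a Saturday.
2732 mod 7 = 2, so 2732 days before a Saturday is Saturday − 2 = Thursday.

Thursday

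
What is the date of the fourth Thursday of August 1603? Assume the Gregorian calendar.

August 28, 1603

August 1, 1603 is a Friday.
The first Thursday is therefore August 7 (6 days later).
The fourth Thursday is 7 + 3×7 = August 28.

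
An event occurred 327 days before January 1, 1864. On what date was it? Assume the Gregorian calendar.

February 8, 1863

−1 → Dec 31, 1863 (end of Dec, 31 days; 326 left).
−31 → Nov 30, 1863 (end of Nov, 30 days; 295 left).
−30 → Oct 31, 1863 (end of Oct, 31 days; 265 left).
−31 → Sep 30, 1863 (end of Sep, 30 days; 234 left).
−30 → Aug 31, 1863 (end of Aug, 31 days; 204 left).
−31 → Jul 31, 1863 (end of Jul, 31 days; 173 left).
−31 → Jun 30, 1863 (end of Jun, 30 days; 142 left).
−30 → May 31, 1863 (end of May, 31 days; 112 left).
−31 → Apr 30, 1863 (end of Apr, 30 days; 81 left).
−30 → Mar 31, 1863 (end of Mar, 31 days; 51 left).
−31 → Feb 28, 1863 (end of Feb, 28 days; 20 left).
−20 → Feb 8, 1863.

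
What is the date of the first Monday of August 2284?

August 1, 2284 is a Friday.
The first Monday is therefore August 4 (3 days later).

August 4, 2284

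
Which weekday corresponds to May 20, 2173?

Thursday

Doomsday rule: the anchor day for the 2100s is Sunday. For year 73: 73÷12 = 6 r 1, and 1÷4 = 0, so 6+1+0 = 7.
Sunday + 7 ≡ Sunday — that's 2173's doomsday.
In May the doomsday date is May 9.
May 20 is 11 days after May 9; 11 mod 7 = 4, so Sunday + 4 = Thursday.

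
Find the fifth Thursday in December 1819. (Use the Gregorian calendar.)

December 30, 1819

December 1, 1819 is a Wednesday.
The first Thursday is therefore December 2 (1 days later).
The fifth Thursday is 2 + 4×7 = December 30.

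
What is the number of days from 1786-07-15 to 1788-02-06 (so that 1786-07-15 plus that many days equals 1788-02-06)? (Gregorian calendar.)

571

Jul 15, 1786 → Jul 15, 1787: 365 days.
Jul 15, 1787 → Aug 15, 1787: 31 days (July has 31).
Aug 15, 1787 → Sep 15, 1787: 31 days (August has 31).
Sep 15, 1787 → Oct 15, 1787: 30 days (September has 30).
Oct 15, 1787 → Nov 15, 1787: 31 days (October has 31).
Nov 15, 1787 → Dec 15, 1787: 30 days (November has 30).
Dec 15, 1787 → Jan 15, 1788: 31 days (December has 31).
Jan 15, 1788 → Feb 6, 1788: 22 days.
Total: 571 days.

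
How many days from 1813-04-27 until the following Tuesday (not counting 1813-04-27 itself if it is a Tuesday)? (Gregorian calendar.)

7

Apr 27, 1813 is a Tuesday.
From Tuesday to the next Tuesday is 7 days.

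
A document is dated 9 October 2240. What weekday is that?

January 1, 2240 is a Wednesday.
Jan 1, 2240 → Feb 1, 2240: 31 days (January has 31).
Feb 1, 2240 → Mar 1, 2240: 29 days (February has 29).
Mar 1, 2240 → Apr 1, 2240: 31 days (March has 31).
Apr 1, 2240 → May 1, 2240: 30 days (April has 30).
May 1, 2240 → Jun 1, 2240: 31 days (May has 31).
Jun 1, 2240 → Jul 1, 2240: 30 days (June has 30).
Jul 1, 2240 → Aug 1, 2240: 31 days (July has 31).
Aug 1, 2240 → Sep 1, 2240: 31 days (August has 31).
Sep 1, 2240 → Oct 1, 2240: 30 days (September has 30).
Oct 1, 2240 → Oct 9, 2240: 8 days.
Total: 282 days.
282 mod 7 = 2, so Wednesday + 2 = Friday.

Friday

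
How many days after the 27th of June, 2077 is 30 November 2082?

1982

Jun 27, 2077 → Jun 27, 2078: 365 days.
Jun 27, 2078 → Jun 27, 2079: 365 days.
Jun 27, 2079 → Jun 27, 2080: 366 days (Feb 29, 2080 is in that span).
Jun 27, 2080 → Jun 27, 2081: 365 days.
Jun 27, 2081 → Jun 27, 2082: 365 days.
Jun 27, 2082 → Jul 27, 2082: 30 days (June has 30).
Jul 27, 2082 → Aug 27, 2082: 31 days (July has 31).
Aug 27, 2082 → Sep 27, 2082: 31 days (August has 31).
Sep 27, 2082 → Oct 27, 2082: 30 days (September has 30).
Oct 27, 2082 → Nov 27, 2082: 31 days (October has 31).
Nov 27, 2082 → Nov 30, 2082: 3 days.
Total: 1982 days.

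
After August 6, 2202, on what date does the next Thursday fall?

August 12, 2202

Aug 6, 2202 is a Friday.
From Friday to the next Thursday is 6 days.
Aug 6, 2202 + 6 = Aug 12, 2202.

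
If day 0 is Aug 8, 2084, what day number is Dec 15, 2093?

3416

Aug 8, 2084 → Aug 8, 2085: 365 days.
Aug 8, 2085 → Aug 8, 2086: 365 days.
Aug 8, 2086 → Aug 8, 2087: 365 days.
Aug 8, 2087 → Aug 8, 2088: 366 days (Feb 29, 2088 is in that span).
Aug 8, 2088 → Aug 8, 2089: 365 days.
Aug 8, 2089 → Aug 8, 2090: 365 days.
Aug 8, 2090 → Aug 8, 2091: 365 days.
Aug 8, 2091 → Aug 8, 2092: 366 days (Feb 29, 2092 is in that span).
Aug 8, 2092 → Aug 8, 2093: 365 days.
Aug 8, 2093 → Sep 8, 2093: 31 days (August has 31).
Sep 8, 2093 → Oct 8, 2093: 30 days (September has 30).
Oct 8, 2093 → Nov 8, 2093: 31 days (October has 31).
Nov 8, 2093 → Dec 8, 2093: 30 days (November has 30).
Dec 8, 2093 → Dec 15, 2093: 7 days.
Total: 3416 days.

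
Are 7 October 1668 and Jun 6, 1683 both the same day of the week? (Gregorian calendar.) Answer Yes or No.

Yes

From Oct 7, 1668 to Jun 6, 1683 is 5355 days.
5355 mod 7 = 0, so they are the same weekday.
(Oct 7, 1668 is a Sunday; Jun 6, 1683 is a Sunday.)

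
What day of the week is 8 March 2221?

Doomsday rule: the anchor day for the 2200s is Friday. For year 21: 21÷12 = 1 r 9, and 9÷4 = 2, so 1+9+2 = 12.
Friday + 12 ≡ Wednesday — that's 2221's doomsday.
In March the doomsday date is Mar 14.
Mar 8 is 6 days before Mar 14; 6 mod 7 = 6, so Wednesday − 6 = Thursday.

Thursday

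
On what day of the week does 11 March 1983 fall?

January 1, 1983 is a Saturday.
Jan 1, 1983 → Feb 1, 1983: 31 days (January has 31).
Feb 1, 1983 → Mar 1, 1983: 28 days (February has 28).
Mar 1, 1983 → Mar 11, 1983: 10 days.
Total: 69 days.
69 mod 7 = 6, so Saturday + 6 = Friday.

Friday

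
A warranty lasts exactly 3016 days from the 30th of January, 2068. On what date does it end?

May 3, 2076

+366 (one year; includes Feb 29, 2068) → Jan 30, 2069 (2650 left).
+365 (one year) → Jan 30, 2070 (2285 left).
+365 (one year) → Jan 30, 2071 (1920 left).
+365 (one year) → Jan 30, 2072 (1555 left).
+366 (one year; includes Feb 29, 2072) → Jan 30, 2073 (1189 left).
+365 (one year) → Jan 30, 2074 (824 left).
+365 (one year) → Jan 30, 2075 (459 left).
+365 (one year) → Jan 30, 2076 (94 left).
Jan has 31 days: +2 → Feb 1, 2076 (92 left).
Feb has 29 days: +29 → Mar 1, 2076 (63 left).
Mar has 31 days: +31 → Apr 1, 2076 (32 left).
Apr has 30 days: +30 → May 1, 2076 (2 left).
+2 → May 3, 2076.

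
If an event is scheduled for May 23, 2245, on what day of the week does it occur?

Friday

Doomsday rule: the anchor day for the 2200s is Friday. For year 45: 45÷12 = 3 r 9, and 9÷4 = 2, so 3+9+2 = 14.
Friday + 14 ≡ Friday — that's 2245's doomsday.
In May the doomsday date is May 9.
May 23 is 14 days after May 9; 14 mod 7 = 0, so Friday + 0 = Friday.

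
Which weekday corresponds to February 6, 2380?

Doomsday rule: the anchor day for the 2300s is Wednesday. For year 80: 80÷12 = 6 r 8, and 8÷4 = 2, so 6+8+2 = 16.
Wednesday + 16 ≡ Friday — that's 2380's doomsday.
In February the doomsday date is Feb 29 (2380 is a leap year (divisible by 4)).
Feb 6 is 23 days before Feb 29; 23 mod 7 = 2, so Friday − 2 = Wednesday.

Wednesday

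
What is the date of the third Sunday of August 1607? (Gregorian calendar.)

August 1, 1607 is a Wednesday.
The first Sunday is therefore August 5 (4 days later).
The third Sunday is 5 + 2×7 = August 19.

August 19, 1607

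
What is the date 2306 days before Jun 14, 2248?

−366 (one year; includes Feb 29, 2248) → Jun 14, 2247 (1940 left).
−365 (one year) → Jun 14, 2246 (1575 left).
−365 (one year) → Jun 14, 2245 (1210 left).
−365 (one year) → Jun 14, 2244 (845 left).
−366 (one year; includes Feb 29, 2244) → Jun 14, 2243 (479 left).
−365 (one year) → Jun 14, 2242 (114 left).
−14 → May 31, 2242 (end of May, 31 days; 100 left).
−31 → Apr 30, 2242 (end of Apr, 30 days; 69 left).
−30 → Mar 31, 2242 (end of Mar, 31 days; 39 left).
−31 → Feb 28, 2242 (end of Feb, 28 days; 8 left).
−8 → Feb 20, 2242.

February 20, 2242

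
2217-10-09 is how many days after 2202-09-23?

Sep 23, 2202 → Sep 23, 2203: 365 days.
Sep 23, 2203 → Sep 23, 2204: 366 days (Feb 29, 2204 is in that span).
Sep 23, 2204 → Sep 23, 2205: 365 days.
Sep 23, 2205 → Sep 23, 2206: 365 days.
Sep 23, 2206 → Sep 23, 2207: 365 days.
Sep 23, 2207 → Sep 23, 2208: 366 days (Feb 29, 2208 is in that span).
Sep 23, 2208 → Sep 23, 2209: 365 days.
Sep 23, 2209 → Sep 23, 2210: 365 days.
Sep 23, 2210 → Sep 23, 2211: 365 days.
Sep 23, 2211 → Sep 23, 2212: 366 days (Feb 29, 2212 is in that span).
Sep 23, 2212 → Sep 23, 2213: 365 days.
Sep 23, 2213 → Sep 23, 2214: 365 days.
Sep 23, 2214 → Sep 23, 2215: 365 days.
Sep 23, 2215 → Sep 23, 2216: 366 days (Feb 29, 2216 is in that span).
Sep 23, 2216 → Oct 23, 2216: 30 days (September has 30).
Oct 23, 2216 → Nov 23, 2216: 31 days (October has 31).
Nov 23, 2216 → Dec 23, 2216: 30 days (November has 30).
Dec 23, 2216 → Jan 23, 2217: 31 days (December has 31).
Jan 23, 2217 → Feb 23, 2217: 31 days (January has 31).
Feb 23, 2217 → Mar 23, 2217: 28 days (February has 28).
Mar 23, 2217 → Apr 23, 2217: 31 days (March has 31).
Apr 23, 2217 → May 23, 2217: 30 days (April has 30).
May 23, 2217 → Jun 23, 2217: 31 days (May has 31).
Jun 23, 2217 → Jul 23, 2217: 30 days (June has 30).
Jul 23, 2217 → Aug 23, 2217: 31 days (July has 31).
Aug 23, 2217 → Sep 23, 2217: 31 days (August has 31).
Sep 23, 2217 → Oct 9, 2217: 16 days.
Total: 5495 days.

5495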